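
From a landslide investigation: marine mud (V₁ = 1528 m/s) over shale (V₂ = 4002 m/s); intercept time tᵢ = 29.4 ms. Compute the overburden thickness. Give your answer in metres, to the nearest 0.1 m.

θ_c = arcsin(1528/4002) = 22.45°; cos θ_c = 0.9242.
tᵢ = 2h cos θ_c/V₁ ⇒ h = tᵢ·V₁/(2 cos θ_c) = 0.0294·1528/(2·0.9242) = 24.30 m.

24.3 m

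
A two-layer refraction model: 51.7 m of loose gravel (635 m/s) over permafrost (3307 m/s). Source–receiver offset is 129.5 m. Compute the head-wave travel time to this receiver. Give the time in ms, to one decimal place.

199.0 ms

t = x/V₂ + 2h·√(V₂²−V₁²)/(V₁V₂).
√(V₂²−V₁²) = √(3307²−635²) = 3245.5 m/s; delay term = 2·51.7·3245.5/(635·3307) = 0.15980 s.
t = 129.5/3307 + 0.15980 = 0.19896 s.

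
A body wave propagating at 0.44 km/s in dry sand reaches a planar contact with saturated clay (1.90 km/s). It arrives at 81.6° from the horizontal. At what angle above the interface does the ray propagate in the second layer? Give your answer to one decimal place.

50.9°

Angle from the normal: 90° − 81.6° = 8.4°.
sin θ₁/V₁ = sin θ₂/V₂ ⇒ sin θ₂ = 1.90·sin 8.4°/0.44 = 1.90·0.1461/0.44 = 0.6308.
θ₂ = arcsin 0.6308 = 39.11° from the normal.
From the interface: 90° − 39.11° = 50.89°.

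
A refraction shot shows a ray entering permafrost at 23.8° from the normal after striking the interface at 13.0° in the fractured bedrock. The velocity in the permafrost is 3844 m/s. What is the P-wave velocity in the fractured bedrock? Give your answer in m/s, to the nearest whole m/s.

2143 m/s

sin 13.0° = 0.2250; sin 23.8° = 0.4035.
V₁ = V₂·(sin θ₁/sin θ₂) = 3844·(0.2250/0.4035) = 2142.79 m/s.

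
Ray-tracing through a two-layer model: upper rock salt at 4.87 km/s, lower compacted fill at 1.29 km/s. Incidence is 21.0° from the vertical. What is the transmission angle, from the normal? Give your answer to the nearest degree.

Snell's law: sin θ₂ = (V₂/V₁)·sin θ₁ = (1.29/4.87)·sin 21.0° = 0.0949.
θ₂ = sin⁻¹(0.0949) = 5.45° (from vertical).

5°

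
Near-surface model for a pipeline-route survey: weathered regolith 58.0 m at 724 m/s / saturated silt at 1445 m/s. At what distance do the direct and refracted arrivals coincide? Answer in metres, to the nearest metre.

201 m

θ_c = arcsin(724/1445) = 30.07°, so cos θ_c = 0.8654 and tᵢ = 2h cos θ_c/V₁ = 0.1387 s.
At crossover x/V₁ = x/V₂ + tᵢ ⇒ x = tᵢ/(1/V₁ − 1/V₂) = 0.13866/(1.3812e-03 − 6.9204e-04) = 201.20 m.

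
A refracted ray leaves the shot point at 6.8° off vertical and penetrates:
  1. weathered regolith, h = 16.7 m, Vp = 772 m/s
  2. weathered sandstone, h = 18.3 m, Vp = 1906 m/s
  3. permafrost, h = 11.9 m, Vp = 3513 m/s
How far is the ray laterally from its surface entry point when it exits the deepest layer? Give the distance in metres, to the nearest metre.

15 m

Apply Snell's law at each interface; in layer i the horizontal offset is hᵢ·tan θᵢ.
Layer 1: θ = 6.80°; offset = 16.7·tan 6.80° = 1.991 m.
Layer 2: sin θ = 1906·sin 6.8°/772 = 0.2923, θ = 17.00°; offset = 18.3·tan 17.00° = 5.594 m.
Layer 3: sin θ = 3513·sin 6.8°/772 = 0.5388, θ = 32.60°; offset = 11.9·tan 32.60° = 7.611 m.
Σ offsets = 15.196 m.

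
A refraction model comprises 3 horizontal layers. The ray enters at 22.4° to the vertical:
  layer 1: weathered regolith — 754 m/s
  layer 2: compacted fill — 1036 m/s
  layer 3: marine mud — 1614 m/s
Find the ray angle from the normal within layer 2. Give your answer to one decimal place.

31.6°

Snell's law across each interface conserves sin θ / V, so sin θ_2 = V_2·sin θ₁/V₁.
sin θ_2 = 1036 × sin 22.4° / 754 = 0.5236.
θ_2 = 31.57° from the vertical.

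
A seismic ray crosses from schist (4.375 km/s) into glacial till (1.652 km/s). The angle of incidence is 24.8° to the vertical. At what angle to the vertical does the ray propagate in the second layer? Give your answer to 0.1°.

9.1°

sin θ₁/V₁ = sin θ₂/V₂ ⇒ sin θ₂ = 1.652·sin 24.8°/4.375 = 1.652·0.4195/4.375 = 0.1584.
θ₂ = sin⁻¹(0.1584) = 9.11° (from vertical).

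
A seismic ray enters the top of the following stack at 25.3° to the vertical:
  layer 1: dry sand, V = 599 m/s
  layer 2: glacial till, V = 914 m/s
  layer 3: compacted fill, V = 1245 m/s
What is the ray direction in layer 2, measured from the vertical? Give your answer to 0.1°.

40.7°

Ray parameter p = sin 25.3° / 599 = 7.1345e-04 s/m.
sin θ_2 = p·V_2 = 7.1345e-04 × 914 = 0.6521.
θ_2 = 40.70° from the vertical.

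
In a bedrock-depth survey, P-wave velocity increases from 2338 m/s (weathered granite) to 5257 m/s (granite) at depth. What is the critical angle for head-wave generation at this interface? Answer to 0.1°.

26.4°

Critical incidence: sin θ_c = V₁/V₂ = 2338/5257 = 0.4447.
θ_c = arcsin 0.4447 = 26.41°.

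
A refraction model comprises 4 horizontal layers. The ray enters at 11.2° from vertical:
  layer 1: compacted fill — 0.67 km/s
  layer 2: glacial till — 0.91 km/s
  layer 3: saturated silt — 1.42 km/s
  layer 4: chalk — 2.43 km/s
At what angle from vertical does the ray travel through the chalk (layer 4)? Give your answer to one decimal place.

44.8°

Ray parameter p = sin 11.2° / 0.67 = 2.8990e-01 s/km.
sin θ_4 = p·V_4 = 2.8990e-01 × 2.43 = 0.7045.
θ_4 = arcsin 0.7045 = 44.79°.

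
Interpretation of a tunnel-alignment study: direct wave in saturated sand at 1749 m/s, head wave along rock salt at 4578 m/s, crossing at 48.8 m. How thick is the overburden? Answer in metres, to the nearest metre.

16 m

h = (x_cross/2)·√((V₂−V₁)/(V₂+V₁)).
(V₂−V₁)/(V₂+V₁) = (4578−1749)/(4578+1749) = 0.4471; √ = 0.6687.
h = (48.8/2)·0.6687 = 16.32 m.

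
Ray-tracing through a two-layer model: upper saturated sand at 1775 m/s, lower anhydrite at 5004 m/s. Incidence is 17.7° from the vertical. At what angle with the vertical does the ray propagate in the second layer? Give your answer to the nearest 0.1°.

sin θ₁/V₁ = sin θ₂/V₂ ⇒ sin θ₂ = 5004·sin 17.7°/1775 = 5004·0.3040/1775 = 0.8571.
θ₂ = arcsin 0.8571 = 58.99° from the normal.

59.0°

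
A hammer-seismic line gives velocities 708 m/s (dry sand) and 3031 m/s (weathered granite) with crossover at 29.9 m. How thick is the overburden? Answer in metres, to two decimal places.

h = (x_cross/2)·√((V₂−V₁)/(V₂+V₁)).
(V₂−V₁)/(V₂+V₁) = (3031−708)/(3031+708) = 0.6213; √ = 0.7882.
h = (29.9/2)·0.7882 = 11.78 m.

11.78 m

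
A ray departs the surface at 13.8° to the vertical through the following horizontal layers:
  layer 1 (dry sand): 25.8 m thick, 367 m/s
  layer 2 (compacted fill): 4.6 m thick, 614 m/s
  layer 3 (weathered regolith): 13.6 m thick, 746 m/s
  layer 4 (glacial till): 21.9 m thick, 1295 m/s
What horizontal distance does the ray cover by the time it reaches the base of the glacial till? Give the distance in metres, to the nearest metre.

Ray parameter p = sin 13.8° / 367 m/s = 6.4995e-04 s/m.
Layer 1: θ = 13.80°; offset = 25.8·tan 13.80° = 6.337 m.
Layer 2: sin θ = p·614 = 0.3991 → θ = 23.52°; offset = 4.6·tan 23.52° = 2.002 m.
Layer 3: sin θ = p·746 = 0.4849 → θ = 29.00°; offset = 13.6·tan 29.00° = 7.540 m.
Layer 4: sin θ = p·1295 = 0.8417 → θ = 57.32°; offset = 21.9·tan 57.32° = 34.138 m.
Total horizontal offset = 50.017 m.

50 m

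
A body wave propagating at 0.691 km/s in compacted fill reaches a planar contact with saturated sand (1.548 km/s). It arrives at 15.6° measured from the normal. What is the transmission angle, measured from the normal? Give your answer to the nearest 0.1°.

37.0°

Snell's law: sin θ₂ = (V₂/V₁)·sin θ₁ = (1.548/0.691)·sin 15.6° = 0.6024.
θ₂ = arcsin 0.6024 = 37.05° from the normal.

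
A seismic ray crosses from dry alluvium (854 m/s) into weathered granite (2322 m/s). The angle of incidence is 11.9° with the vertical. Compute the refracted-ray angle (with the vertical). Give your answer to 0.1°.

34.1°

sin θ₁/V₁ = sin θ₂/V₂ ⇒ sin θ₂ = 2322·sin 11.9°/854 = 2322·0.2062/854 = 0.5607.
θ₂ = sin⁻¹(0.5607) = 34.10° (from vertical).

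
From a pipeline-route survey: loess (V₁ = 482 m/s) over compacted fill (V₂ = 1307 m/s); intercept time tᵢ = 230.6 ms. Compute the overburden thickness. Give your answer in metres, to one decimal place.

59.8 m

θ_c = arcsin(482/1307) = 21.64°; cos θ_c = 0.9295.
tᵢ = 2h cos θ_c/V₁ ⇒ h = tᵢ·V₁/(2 cos θ_c) = 0.2306·482/(2·0.9295) = 59.79 m.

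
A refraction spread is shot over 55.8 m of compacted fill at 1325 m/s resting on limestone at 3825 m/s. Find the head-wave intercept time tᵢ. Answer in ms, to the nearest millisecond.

79 ms

tᵢ = 2h·√(V₂²−V₁²)/(V₁V₂).
√(V₂²−V₁²) = √(3825²−1325²) = 3588.2 m/s.
tᵢ = 2·55.8·3588.2/(1325·3825) = 0.07901 s.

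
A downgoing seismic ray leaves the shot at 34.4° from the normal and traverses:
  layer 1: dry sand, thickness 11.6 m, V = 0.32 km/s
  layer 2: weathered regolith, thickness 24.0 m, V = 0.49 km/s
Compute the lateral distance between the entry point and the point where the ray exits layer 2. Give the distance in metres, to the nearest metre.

p = sin θ₁/V₁ = sin 34.4°/0.32 = 1.7655e+00 s/km is conserved through the stack.
Layer 1: θ = 34.40°; offset = 11.6·tan 34.40° = 7.943 m.
Layer 2: sin θ = p·0.49 = 0.8651 → θ = 59.89°; offset = 24.0·tan 59.89° = 41.393 m.
Total horizontal offset = 49.336 m.

49 m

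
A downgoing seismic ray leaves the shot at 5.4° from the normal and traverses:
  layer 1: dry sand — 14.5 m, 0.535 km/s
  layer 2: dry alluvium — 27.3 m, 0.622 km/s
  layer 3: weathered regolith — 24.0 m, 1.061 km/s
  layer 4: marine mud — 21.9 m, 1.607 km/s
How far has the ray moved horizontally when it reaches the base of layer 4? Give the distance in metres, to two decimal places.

15.39 m

Ray parameter p = sin 5.4° / 0.535 km/s = 1.7590e-01 s/km.
Layer 1: θ = 5.40°; offset = 14.5·tan 5.40° = 1.3707 m.
Layer 2: sin θ = p·0.622 = 0.1094 → θ = 6.28°; offset = 27.3·tan 6.28° = 3.0050 m.
Layer 3: sin θ = p·1.061 = 0.1866 → θ = 10.76°; offset = 24.0·tan 10.76° = 4.5593 m.
Layer 4: sin θ = p·1.607 = 0.2827 → θ = 16.42°; offset = 21.9·tan 16.42° = 6.4538 m.
Σ offsets = 15.3888 m.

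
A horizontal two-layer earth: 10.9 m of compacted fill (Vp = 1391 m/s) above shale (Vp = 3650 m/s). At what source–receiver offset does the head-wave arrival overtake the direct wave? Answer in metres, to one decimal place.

x_cross = 2h·√((V₂+V₁)/(V₂−V₁)).
(V₂+V₁)/(V₂−V₁) = (3650+1391)/(3650−1391) = 2.2315; √ = 1.4938.
x_cross = 2·10.9·1.4938 = 32.57 m.

32.6 m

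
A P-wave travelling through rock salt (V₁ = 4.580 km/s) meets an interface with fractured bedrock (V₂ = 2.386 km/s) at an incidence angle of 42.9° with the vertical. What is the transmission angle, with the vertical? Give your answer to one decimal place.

sin θ₁/V₁ = sin θ₂/V₂ ⇒ sin θ₂ = 2.386·sin 42.9°/4.580 = 2.386·0.6807/4.580 = 0.3546.
θ₂ = arcsin 0.3546 = 20.77° from the normal.

20.8°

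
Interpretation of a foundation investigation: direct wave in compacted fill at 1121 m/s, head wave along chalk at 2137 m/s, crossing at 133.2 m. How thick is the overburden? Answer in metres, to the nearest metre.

37 m

h = (x_cross/2)·√((V₂−V₁)/(V₂+V₁)).
(V₂−V₁)/(V₂+V₁) = (2137−1121)/(2137+1121) = 0.3118; √ = 0.5584.
h = (133.2/2)·0.5584 = 37.19 m.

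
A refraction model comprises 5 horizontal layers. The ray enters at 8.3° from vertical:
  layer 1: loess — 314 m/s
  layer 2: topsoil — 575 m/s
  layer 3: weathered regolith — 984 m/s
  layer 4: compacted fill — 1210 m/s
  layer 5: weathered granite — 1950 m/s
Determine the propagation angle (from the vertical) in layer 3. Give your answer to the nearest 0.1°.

Ray parameter p = sin 8.3° / 314 = 4.5973e-04 s/m.
sin θ_3 = p·V_3 = 4.5973e-04 × 984 = 0.4524.
θ_3 = arcsin 0.4524 = 26.90°.

26.9°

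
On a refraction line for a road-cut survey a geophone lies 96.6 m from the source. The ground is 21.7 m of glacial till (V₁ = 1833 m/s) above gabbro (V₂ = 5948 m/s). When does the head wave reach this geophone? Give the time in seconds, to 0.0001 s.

θ_c = arcsin(V₁/V₂) = arcsin(1833/5948) = 17.95°, cos θ_c = 0.9513.
Intercept time tᵢ = 2h cos θ_c / V₁ = 2·21.7·0.9513/1833 = 0.02252 s.
t = x/V₂ + tᵢ = 96.6/5948 + 0.02252 = 0.03877 s.

0.0388 s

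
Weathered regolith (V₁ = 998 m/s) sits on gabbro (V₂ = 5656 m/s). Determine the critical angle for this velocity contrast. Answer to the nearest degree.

10°

Critical incidence: sin θ_c = V₁/V₂ = 998/5656 = 0.1764.
θ_c = arcsin 0.1764 = 10.16°.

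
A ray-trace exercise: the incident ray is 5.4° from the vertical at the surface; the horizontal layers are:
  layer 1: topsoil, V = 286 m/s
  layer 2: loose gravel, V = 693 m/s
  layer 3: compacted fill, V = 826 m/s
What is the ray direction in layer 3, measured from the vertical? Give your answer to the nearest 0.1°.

15.8°

Snell's law across each interface conserves sin θ / V, so sin θ_3 = V_3·sin θ₁/V₁.
sin θ_3 = 826 × sin 5.4° / 286 = 0.2718.
θ_3 = arcsin 0.2718 = 15.77°.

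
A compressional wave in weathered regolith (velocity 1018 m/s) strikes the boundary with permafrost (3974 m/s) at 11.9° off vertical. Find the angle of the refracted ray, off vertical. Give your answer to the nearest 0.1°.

53.6°

Snell's law: sin θ₂ = (V₂/V₁)·sin θ₁ = (3974/1018)·sin 11.9° = 0.8050.
θ₂ = arcsin 0.8050 = 53.61° from the normal.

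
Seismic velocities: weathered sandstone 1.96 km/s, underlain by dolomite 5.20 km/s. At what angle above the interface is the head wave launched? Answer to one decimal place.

Critical incidence: sin θ_c = V₁/V₂ = 1.96/5.20 = 0.3769.
θ_c = arcsin 0.3769 = 22.14°.
Measured from the interface: 90° − 22.14° = 67.86°.

67.9°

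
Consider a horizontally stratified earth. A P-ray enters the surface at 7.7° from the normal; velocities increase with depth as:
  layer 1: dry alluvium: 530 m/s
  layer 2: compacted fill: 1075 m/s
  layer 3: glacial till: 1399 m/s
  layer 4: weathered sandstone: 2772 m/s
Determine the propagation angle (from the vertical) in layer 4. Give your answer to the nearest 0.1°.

Ray parameter p = sin 7.7° / 530 = 2.5280e-04 s/m.
sin θ_4 = p·V_4 = 2.5280e-04 × 2772 = 0.7008.
θ_4 = arcsin 0.7008 = 44.49°.

44.5°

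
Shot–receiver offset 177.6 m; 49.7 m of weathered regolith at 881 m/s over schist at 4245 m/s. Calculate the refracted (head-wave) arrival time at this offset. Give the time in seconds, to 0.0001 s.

0.1522 s

t = x/V₂ + 2h·√(V₂²−V₁²)/(V₁V₂).
√(V₂²−V₁²) = √(4245²−881²) = 4152.6 m/s; delay term = 2·49.7·4152.6/(881·4245) = 0.11037 s.
t = 177.6/4245 + 0.11037 = 0.15221 s.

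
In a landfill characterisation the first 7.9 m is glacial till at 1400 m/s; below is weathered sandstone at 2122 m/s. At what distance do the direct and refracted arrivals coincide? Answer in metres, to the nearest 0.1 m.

x_cross = 2h·√((V₂+V₁)/(V₂−V₁)).
(V₂+V₁)/(V₂−V₁) = (2122+1400)/(2122−1400) = 4.8781; √ = 2.2086.
x_cross = 2·7.9·2.2086 = 34.90 m.

34.9 m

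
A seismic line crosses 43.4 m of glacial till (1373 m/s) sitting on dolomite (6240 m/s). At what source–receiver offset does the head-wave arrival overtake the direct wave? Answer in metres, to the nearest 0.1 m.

x_cross = 2h·√((V₂+V₁)/(V₂−V₁)).
(V₂+V₁)/(V₂−V₁) = (6240+1373)/(6240−1373) = 1.5642; √ = 1.2507.
x_cross = 2·43.4·1.2507 = 108.56 m.

108.6 m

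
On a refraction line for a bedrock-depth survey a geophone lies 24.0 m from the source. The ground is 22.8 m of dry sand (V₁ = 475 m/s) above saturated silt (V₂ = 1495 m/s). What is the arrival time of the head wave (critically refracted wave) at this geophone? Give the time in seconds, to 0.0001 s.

θ_c = arcsin(V₁/V₂) = arcsin(475/1495) = 18.53°, cos θ_c = 0.9482.
Intercept time tᵢ = 2h cos θ_c / V₁ = 2·22.8·0.9482/475 = 0.09103 s.
t = x/V₂ + tᵢ = 24.0/1495 + 0.09103 = 0.10708 s.

0.1071 s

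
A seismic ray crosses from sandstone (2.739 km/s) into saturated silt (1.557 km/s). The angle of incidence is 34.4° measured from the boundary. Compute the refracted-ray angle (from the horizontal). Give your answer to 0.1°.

Angle from the normal: 90° − 34.4° = 55.6°.
sin θ₁/V₁ = sin θ₂/V₂ ⇒ sin θ₂ = 1.557·sin 55.6°/2.739 = 1.557·0.8251/2.739 = 0.4690.
θ₂ = arcsin 0.4690 = 27.97° from the normal.
From the interface: 90° − 27.97° = 62.03°.

62.0°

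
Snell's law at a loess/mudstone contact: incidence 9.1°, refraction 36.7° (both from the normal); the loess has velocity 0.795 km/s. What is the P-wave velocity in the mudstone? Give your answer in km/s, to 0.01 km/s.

3.00 km/s

sin 9.1° = 0.1582; sin 36.7° = 0.5976.
V₂ = V₁·(sin θ₂/sin θ₁) = 0.795·(0.5976/0.1582) = 3.00 km/s.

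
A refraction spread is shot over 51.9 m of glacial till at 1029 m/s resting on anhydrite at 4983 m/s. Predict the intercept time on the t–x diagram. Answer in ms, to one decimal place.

98.7 ms

tᵢ = 2h·√(V₂²−V₁²)/(V₁V₂).
√(V₂²−V₁²) = √(4983²−1029²) = 4875.6 m/s.
tᵢ = 2·51.9·4875.6/(1029·4983) = 0.09870 s.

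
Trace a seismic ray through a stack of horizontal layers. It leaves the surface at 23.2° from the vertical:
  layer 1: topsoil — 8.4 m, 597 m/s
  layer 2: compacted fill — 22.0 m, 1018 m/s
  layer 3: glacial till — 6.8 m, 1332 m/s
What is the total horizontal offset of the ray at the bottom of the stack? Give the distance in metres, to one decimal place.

36.1 m

Apply Snell's law at each interface; in layer i the horizontal offset is hᵢ·tan θᵢ.
Layer 1: θ = 23.20°; offset = 8.4·tan 23.20° = 3.600 m.
Layer 2: sin θ = 1018·sin 23.2°/597 = 0.6717, θ = 42.20°; offset = 22.0·tan 42.20° = 19.950 m.
Layer 3: sin θ = 1332·sin 23.2°/597 = 0.8789, θ = 61.52°; offset = 6.8·tan 61.52° = 12.532 m.
Summing the layer offsets gives 36.082 m.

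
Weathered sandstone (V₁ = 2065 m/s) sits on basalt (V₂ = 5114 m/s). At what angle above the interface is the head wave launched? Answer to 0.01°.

66.18°

Critical incidence: sin θ_c = V₁/V₂ = 2065/5114 = 0.4038.
θ_c = arcsin 0.4038 = 23.82°.
Measured from the interface: 90° − 23.82° = 66.18°.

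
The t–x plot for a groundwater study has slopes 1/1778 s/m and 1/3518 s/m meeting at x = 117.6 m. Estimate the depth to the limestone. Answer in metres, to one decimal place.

33.7 m

x_cross = 2h·√((V₂+V₁)/(V₂−V₁)) → h = x_cross / (2·√((V₂+V₁)/(V₂−V₁))).
√((V₂+V₁)/(V₂−V₁)) = √((3518+1778)/(3518−1778)) = 1.7446.
h = 117.6 / (2·1.7446) = 33.70 m.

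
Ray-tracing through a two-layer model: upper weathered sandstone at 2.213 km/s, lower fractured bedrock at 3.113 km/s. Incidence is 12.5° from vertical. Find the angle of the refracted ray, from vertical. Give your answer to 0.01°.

17.73°

sin θ₁/V₁ = sin θ₂/V₂ ⇒ sin θ₂ = 3.113·sin 12.5°/2.213 = 3.113·0.2164/2.213 = 0.3045.
θ₂ = sin⁻¹(0.3045) = 17.73° (from vertical).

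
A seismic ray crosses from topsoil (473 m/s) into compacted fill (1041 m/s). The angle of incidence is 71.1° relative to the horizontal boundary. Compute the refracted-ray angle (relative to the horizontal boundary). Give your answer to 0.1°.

44.5°

Angle from the normal: 90° − 71.1° = 18.9°.
sin θ₁/V₁ = sin θ₂/V₂ ⇒ sin θ₂ = 1041·sin 18.9°/473 = 1041·0.3239/473 = 0.7129.
θ₂ = sin⁻¹(0.7129) = 45.47° (from vertical).
From the interface: 90° − 45.47° = 44.53°.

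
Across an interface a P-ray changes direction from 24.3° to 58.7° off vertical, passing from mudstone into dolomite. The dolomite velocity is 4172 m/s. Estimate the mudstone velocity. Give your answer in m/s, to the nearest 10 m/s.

2010 m/s

sin 24.3° = 0.4115; sin 58.7° = 0.8545.
V₁ = V₂·(sin θ₁/sin θ₂) = 4172·(0.4115/0.8545) = 2009.27 m/s.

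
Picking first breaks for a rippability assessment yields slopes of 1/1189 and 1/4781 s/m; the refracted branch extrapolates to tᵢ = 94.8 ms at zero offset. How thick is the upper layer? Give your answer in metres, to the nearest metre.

θ_c = arcsin(1189/4781) = 14.40°; cos θ_c = 0.9686.
tᵢ = 2h cos θ_c/V₁ ⇒ h = tᵢ·V₁/(2 cos θ_c) = 0.0948·1189/(2·0.9686) = 58.19 m.

58 m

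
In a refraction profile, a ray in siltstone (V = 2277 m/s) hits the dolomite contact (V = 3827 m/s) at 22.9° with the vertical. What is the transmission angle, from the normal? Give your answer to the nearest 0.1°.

40.8°

sin θ₁/V₁ = sin θ₂/V₂ ⇒ sin θ₂ = 3827·sin 22.9°/2277 = 3827·0.3891/2277 = 0.6540.
θ₂ = arcsin 0.6540 = 40.84° from the normal.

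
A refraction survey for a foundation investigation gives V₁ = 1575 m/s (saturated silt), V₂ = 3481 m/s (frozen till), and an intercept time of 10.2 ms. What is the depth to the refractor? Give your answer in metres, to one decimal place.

h = tᵢ·V₁·V₂ / (2·√(V₂²−V₁²)).
√(V₂²−V₁²) = √(3481² − 1575²) = 3104.3 m/s.
h = 0.0102 s × 1575 × 3481 / (2 × 3104.3) = 9.01 m.

9.0 m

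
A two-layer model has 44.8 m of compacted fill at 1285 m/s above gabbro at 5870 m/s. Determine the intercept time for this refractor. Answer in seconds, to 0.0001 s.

tᵢ = 2h·√(V₂²−V₁²)/(V₁V₂).
√(V₂²−V₁²) = √(5870²−1285²) = 5727.6 m/s.
tᵢ = 2·44.8·5727.6/(1285·5870) = 0.06804 s.

0.0680 s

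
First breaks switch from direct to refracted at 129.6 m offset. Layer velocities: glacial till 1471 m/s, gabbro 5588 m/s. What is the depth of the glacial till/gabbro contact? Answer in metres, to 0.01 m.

49.49 m

h = (x_cross/2)·√((V₂−V₁)/(V₂+V₁)).
(V₂−V₁)/(V₂+V₁) = (5588−1471)/(5588+1471) = 0.5832; √ = 0.7637.
h = (129.6/2)·0.7637 = 49.49 m.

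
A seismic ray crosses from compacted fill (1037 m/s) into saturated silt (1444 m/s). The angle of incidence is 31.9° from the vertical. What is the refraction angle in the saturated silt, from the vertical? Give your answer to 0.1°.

sin θ₁/V₁ = sin θ₂/V₂ ⇒ sin θ₂ = 1444·sin 31.9°/1037 = 1444·0.5284/1037 = 0.7358.
θ₂ = sin⁻¹(0.7358) = 47.38° (from vertical).

47.4°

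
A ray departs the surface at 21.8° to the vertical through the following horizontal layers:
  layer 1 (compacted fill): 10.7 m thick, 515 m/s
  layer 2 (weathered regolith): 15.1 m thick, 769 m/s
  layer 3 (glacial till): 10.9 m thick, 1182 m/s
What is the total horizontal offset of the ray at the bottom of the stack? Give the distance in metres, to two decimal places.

p = sin θ₁/V₁ = sin 21.8°/515 = 7.2110e-04 s/m is conserved through the stack.
Layer 1: θ = 21.80°; offset = 10.7·tan 21.80° = 4.2797 m.
Layer 2: sin θ = p·769 = 0.5545 → θ = 33.68°; offset = 15.1·tan 33.68° = 10.0622 m.
Layer 3: sin θ = p·1182 = 0.8523 → θ = 58.47°; offset = 10.9·tan 58.47° = 17.7645 m.
Total horizontal offset = 32.1064 m.

32.11 m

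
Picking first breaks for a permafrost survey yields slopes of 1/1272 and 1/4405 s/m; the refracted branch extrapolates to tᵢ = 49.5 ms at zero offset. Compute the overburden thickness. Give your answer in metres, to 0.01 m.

θ_c = arcsin(1272/4405) = 16.78°; cos θ_c = 0.9574.
tᵢ = 2h cos θ_c/V₁ ⇒ h = tᵢ·V₁/(2 cos θ_c) = 0.0495·1272/(2·0.9574) = 32.88 m.

32.88 m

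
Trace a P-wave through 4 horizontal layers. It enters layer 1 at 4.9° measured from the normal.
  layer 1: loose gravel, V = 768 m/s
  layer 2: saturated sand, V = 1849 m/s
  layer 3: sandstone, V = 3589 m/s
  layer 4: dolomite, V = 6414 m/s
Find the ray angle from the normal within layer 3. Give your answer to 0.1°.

Ray parameter p = sin 4.9° / 768 = 1.1122e-04 s/m.
sin θ_3 = p·V_3 = 1.1122e-04 × 3589 = 0.3992.
θ_3 = 23.53° from the vertical.

23.5°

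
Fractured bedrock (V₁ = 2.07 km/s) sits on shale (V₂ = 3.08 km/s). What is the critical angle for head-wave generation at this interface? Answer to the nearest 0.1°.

42.2°

Critical incidence: sin θ_c = V₁/V₂ = 2.07/3.08 = 0.6721.
θ_c = arcsin 0.6721 = 42.23°.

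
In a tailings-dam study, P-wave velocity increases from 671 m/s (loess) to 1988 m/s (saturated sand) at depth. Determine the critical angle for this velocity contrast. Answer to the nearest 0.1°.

19.7°

Critical incidence: sin θ_c = V₁/V₂ = 671/1988 = 0.3375.
θ_c = arcsin 0.3375 = 19.73°.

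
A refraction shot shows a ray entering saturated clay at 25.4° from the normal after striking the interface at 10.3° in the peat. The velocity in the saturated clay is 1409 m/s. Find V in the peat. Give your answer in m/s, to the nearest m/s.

587 m/s

sin 10.3° = 0.1788; sin 25.4° = 0.4289.
V₁ = V₂·(sin θ₁/sin θ₂) = 1409·(0.1788/0.4289) = 587.34 m/s.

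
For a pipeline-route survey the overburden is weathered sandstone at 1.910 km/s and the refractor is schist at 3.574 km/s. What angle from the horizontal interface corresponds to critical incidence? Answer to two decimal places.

At critical incidence the refracted ray runs along the interface (θ₂ = 90°), so sin θ_c = V₁/V₂.
θ_c = arcsin(1.910/3.574) = arcsin 0.5344 = 32.30°.
Measured from the interface: 90° − 32.30° = 57.70°.

57.70°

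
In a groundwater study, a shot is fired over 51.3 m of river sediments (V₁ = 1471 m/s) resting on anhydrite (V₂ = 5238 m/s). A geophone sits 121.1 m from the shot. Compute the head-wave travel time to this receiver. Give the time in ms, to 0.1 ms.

90.1 ms

t = x/V₂ + 2h·√(V₂²−V₁²)/(V₁V₂).
√(V₂²−V₁²) = √(5238²−1471²) = 5027.2 m/s; delay term = 2·51.3·5027.2/(1471·5238) = 0.06694 s.
t = 121.1/5238 + 0.06694 = 0.09006 s.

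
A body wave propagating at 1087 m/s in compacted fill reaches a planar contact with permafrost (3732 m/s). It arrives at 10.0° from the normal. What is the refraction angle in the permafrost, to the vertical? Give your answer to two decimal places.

sin θ₁/V₁ = sin θ₂/V₂ ⇒ sin θ₂ = 3732·sin 10.0°/1087 = 3732·0.1736/1087 = 0.5962.
θ₂ = arcsin 0.5962 = 36.60° from the normal.

36.60°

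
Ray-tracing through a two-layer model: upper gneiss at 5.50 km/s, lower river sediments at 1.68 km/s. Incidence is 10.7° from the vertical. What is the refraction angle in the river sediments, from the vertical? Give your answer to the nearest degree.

Snell's law: sin θ₂ = (V₂/V₁)·sin θ₁ = (1.68/5.50)·sin 10.7° = 0.0567.
θ₂ = arcsin 0.0567 = 3.25° from the normal.

3°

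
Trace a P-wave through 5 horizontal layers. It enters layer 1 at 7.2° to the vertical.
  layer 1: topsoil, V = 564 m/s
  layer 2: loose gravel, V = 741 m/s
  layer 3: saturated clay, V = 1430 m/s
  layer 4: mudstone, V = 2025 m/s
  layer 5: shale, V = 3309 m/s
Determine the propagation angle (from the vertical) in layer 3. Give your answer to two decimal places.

Ray parameter p = sin 7.2° / 564 = 2.2222e-04 s/m.
sin θ_3 = p·V_3 = 2.2222e-04 × 1430 = 0.3178.
θ_3 = 18.53° from the vertical.

18.53°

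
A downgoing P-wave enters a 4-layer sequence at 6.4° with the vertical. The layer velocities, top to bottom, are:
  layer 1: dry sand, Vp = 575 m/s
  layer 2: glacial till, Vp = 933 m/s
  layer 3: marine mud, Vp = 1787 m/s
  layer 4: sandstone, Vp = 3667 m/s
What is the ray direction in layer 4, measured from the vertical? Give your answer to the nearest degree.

45°

Snell's law across each interface conserves sin θ / V, so sin θ_4 = V_4·sin θ₁/V₁.
sin θ_4 = 3667 × sin 6.4° / 575 = 0.7109.
θ_4 = arcsin 0.7109 = 45.31°.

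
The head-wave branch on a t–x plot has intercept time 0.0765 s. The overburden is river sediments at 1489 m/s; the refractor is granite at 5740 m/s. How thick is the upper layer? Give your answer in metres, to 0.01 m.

58.97 m

h = tᵢ·V₁·V₂ / (2·√(V₂²−V₁²)).
√(V₂²−V₁²) = √(5740² − 1489²) = 5543.5 m/s.
h = 0.0765 s × 1489 × 5740 / (2 × 5543.5) = 58.97 m.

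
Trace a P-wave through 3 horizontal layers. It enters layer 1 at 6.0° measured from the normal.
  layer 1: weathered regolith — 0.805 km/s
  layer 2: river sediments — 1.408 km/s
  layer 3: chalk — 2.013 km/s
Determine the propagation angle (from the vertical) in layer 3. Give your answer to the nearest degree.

Ray parameter p = sin 6.0° / 0.805 = 1.2985e-01 s/km.
sin θ_3 = p·V_3 = 1.2985e-01 × 2.013 = 0.2614.
θ_3 = 15.15° from the vertical.

15°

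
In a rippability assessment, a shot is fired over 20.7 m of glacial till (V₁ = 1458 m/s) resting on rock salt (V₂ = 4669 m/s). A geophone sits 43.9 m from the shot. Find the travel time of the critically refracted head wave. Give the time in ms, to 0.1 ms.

36.4 ms

θ_c = arcsin(V₁/V₂) = arcsin(1458/4669) = 18.20°, cos θ_c = 0.9500.
Intercept time tᵢ = 2h cos θ_c / V₁ = 2·20.7·0.9500/1458 = 0.02698 s.
t = x/V₂ + tᵢ = 43.9/4669 + 0.02698 = 0.03638 s.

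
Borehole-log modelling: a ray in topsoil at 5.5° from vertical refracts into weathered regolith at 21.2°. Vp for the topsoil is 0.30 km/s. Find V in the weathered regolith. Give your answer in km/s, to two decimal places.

Snell's law: sin 5.5°/V₁ = sin 21.2°/V₂.
V₂ = V₁·sin 21.2°/sin 5.5° = 0.30 × 3.7730 = 1.13 km/s.

1.13 km/s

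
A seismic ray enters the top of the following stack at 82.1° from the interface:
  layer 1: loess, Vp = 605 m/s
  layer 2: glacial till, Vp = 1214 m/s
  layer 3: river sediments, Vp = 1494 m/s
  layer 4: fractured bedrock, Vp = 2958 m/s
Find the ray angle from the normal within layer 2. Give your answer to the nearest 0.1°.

16.0°

From the normal: θ₁ = 90° − 82.1° = 7.9°.
Ray parameter p = sin 7.9° / 605 = 2.2718e-04 s/m.
sin θ_2 = p·V_2 = 2.2718e-04 × 1214 = 0.2758.
θ_2 = arcsin 0.2758 = 16.01°.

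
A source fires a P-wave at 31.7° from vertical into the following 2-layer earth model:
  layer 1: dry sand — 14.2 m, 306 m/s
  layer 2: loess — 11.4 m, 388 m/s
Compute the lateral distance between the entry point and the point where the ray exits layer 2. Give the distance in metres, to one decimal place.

Ray parameter p = sin 31.7° / 306 m/s = 1.7172e-03 s/m.
Layer 1: θ = 31.70°; offset = 14.2·tan 31.70° = 8.770 m.
Layer 2: sin θ = p·388 = 0.6663 → θ = 41.78°; offset = 11.4·tan 41.78° = 10.186 m.
Σ offsets = 18.956 m.

19.0 m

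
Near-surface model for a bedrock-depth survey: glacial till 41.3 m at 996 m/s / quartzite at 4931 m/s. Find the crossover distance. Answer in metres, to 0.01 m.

101.37 m

θ_c = arcsin(996/4931) = 11.65°, so cos θ_c = 0.9794 and tᵢ = 2h cos θ_c/V₁ = 0.0812 s.
At crossover x/V₁ = x/V₂ + tᵢ ⇒ x = tᵢ/(1/V₁ − 1/V₂) = 0.08122/(1.0040e-03 − 2.0280e-04) = 101.37 m.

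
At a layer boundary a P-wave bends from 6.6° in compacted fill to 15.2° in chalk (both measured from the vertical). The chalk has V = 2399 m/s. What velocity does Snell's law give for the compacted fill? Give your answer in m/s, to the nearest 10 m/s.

Snell's law: sin 6.6°/V₁ = sin 15.2°/V₂.
V₁ = V₂·sin 6.6°/sin 15.2° = 2399 × 0.4384 = 1051.66 m/s.

1050 m/s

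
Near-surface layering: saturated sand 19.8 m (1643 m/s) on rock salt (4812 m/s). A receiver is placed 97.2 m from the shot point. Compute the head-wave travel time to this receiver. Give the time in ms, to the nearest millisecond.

t = x/V₂ + 2h·√(V₂²−V₁²)/(V₁V₂).
√(V₂²−V₁²) = √(4812²−1643²) = 4522.8 m/s; delay term = 2·19.8·4522.8/(1643·4812) = 0.02265 s.
t = 97.2/4812 + 0.02265 = 0.04285 s.

43 ms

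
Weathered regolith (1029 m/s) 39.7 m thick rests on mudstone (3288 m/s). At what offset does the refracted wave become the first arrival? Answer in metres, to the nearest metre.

θ_c = arcsin(1029/3288) = 18.24°, so cos θ_c = 0.9498 and tᵢ = 2h cos θ_c/V₁ = 0.0733 s.
At crossover x/V₁ = x/V₂ + tᵢ ⇒ x = tᵢ/(1/V₁ − 1/V₂) = 0.07329/(9.7182e-04 − 3.0414e-04) = 109.76 m.

110 m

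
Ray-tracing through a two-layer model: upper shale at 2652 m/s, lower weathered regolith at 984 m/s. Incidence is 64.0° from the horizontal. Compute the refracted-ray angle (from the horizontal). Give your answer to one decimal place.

Angle from the normal: 90° − 64.0° = 26.0°.
Snell's law: sin θ₂ = (V₂/V₁)·sin θ₁ = (984/2652)·sin 26.0° = 0.1627.
θ₂ = arcsin 0.1627 = 9.36° from the normal.
From the interface: 90° − 9.36° = 80.64°.

80.6°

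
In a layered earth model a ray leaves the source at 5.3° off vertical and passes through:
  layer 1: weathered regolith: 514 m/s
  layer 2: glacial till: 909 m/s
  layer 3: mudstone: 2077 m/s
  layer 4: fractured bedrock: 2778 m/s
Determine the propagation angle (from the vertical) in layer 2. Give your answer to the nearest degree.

Ray parameter p = sin 5.3° / 514 = 1.7971e-04 s/m.
sin θ_2 = p·V_2 = 1.7971e-04 × 909 = 0.1634.
θ_2 = arcsin 0.1634 = 9.40°.

9°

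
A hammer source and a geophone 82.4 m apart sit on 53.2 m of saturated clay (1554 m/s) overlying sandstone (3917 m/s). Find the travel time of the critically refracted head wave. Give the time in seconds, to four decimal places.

0.0839 s

t = x/V₂ + 2h·√(V₂²−V₁²)/(V₁V₂).
√(V₂²−V₁²) = √(3917²−1554²) = 3595.5 m/s; delay term = 2·53.2·3595.5/(1554·3917) = 0.06285 s.
t = 82.4/3917 + 0.06285 = 0.08389 s.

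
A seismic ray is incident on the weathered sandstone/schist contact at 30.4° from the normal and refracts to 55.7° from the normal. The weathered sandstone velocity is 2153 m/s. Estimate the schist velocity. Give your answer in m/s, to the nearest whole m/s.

3515 m/s

Snell's law: sin 30.4°/V₁ = sin 55.7°/V₂.
V₂ = V₁·sin 55.7°/sin 30.4° = 2153 × 1.6325 = 3514.76 m/s.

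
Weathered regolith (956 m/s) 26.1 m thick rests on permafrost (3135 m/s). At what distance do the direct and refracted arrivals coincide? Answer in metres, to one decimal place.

71.5 m

θ_c = arcsin(956/3135) = 17.75°, so cos θ_c = 0.9524 and tᵢ = 2h cos θ_c/V₁ = 0.0520 s.
At crossover x/V₁ = x/V₂ + tᵢ ⇒ x = tᵢ/(1/V₁ − 1/V₂) = 0.05200/(1.0460e-03 − 3.1898e-04) = 71.52 m.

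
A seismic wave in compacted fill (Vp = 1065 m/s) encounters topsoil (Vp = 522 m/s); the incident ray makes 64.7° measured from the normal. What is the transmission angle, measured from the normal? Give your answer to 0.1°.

26.3°

sin θ₁/V₁ = sin θ₂/V₂ ⇒ sin θ₂ = 522·sin 64.7°/1065 = 522·0.9041/1065 = 0.4431.
θ₂ = sin⁻¹(0.4431) = 26.30° (from vertical).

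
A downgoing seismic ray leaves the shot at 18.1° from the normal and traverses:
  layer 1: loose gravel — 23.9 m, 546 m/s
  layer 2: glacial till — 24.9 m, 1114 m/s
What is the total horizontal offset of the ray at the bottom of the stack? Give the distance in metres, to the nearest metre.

28 m

Ray parameter p = sin 18.1° / 546 m/s = 5.6900e-04 s/m.
Layer 1: θ = 18.10°; offset = 23.9·tan 18.10° = 7.812 m.
Layer 2: sin θ = p·1114 = 0.6339 → θ = 39.34°; offset = 24.9·tan 39.34° = 20.407 m.
Summing the layer offsets gives 28.218 m.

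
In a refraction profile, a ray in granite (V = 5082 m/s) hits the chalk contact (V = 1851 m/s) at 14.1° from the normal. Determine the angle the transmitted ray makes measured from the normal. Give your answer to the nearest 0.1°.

5.1°

sin θ₁/V₁ = sin θ₂/V₂ ⇒ sin θ₂ = 1851·sin 14.1°/5082 = 1851·0.2436/5082 = 0.0887.
θ₂ = arcsin 0.0887 = 5.09° from the normal.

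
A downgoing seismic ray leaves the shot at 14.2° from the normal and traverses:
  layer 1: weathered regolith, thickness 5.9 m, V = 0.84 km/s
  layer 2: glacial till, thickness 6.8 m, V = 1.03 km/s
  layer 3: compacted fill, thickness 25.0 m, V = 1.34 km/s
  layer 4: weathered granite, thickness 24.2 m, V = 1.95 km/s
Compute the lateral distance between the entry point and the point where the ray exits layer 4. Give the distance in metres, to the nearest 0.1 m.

31.0 m

Apply Snell's law at each interface; in layer i the horizontal offset is hᵢ·tan θᵢ.
Layer 1: θ = 14.20°; offset = 5.9·tan 14.20° = 1.493 m.
Layer 2: sin θ = 1.03·sin 14.2°/0.84 = 0.3008, θ = 17.51°; offset = 6.8·tan 17.51° = 2.145 m.
Layer 3: sin θ = 1.34·sin 14.2°/0.84 = 0.3913, θ = 23.04°; offset = 25.0·tan 23.04° = 10.631 m.
Layer 4: sin θ = 1.95·sin 14.2°/0.84 = 0.5695, θ = 34.71°; offset = 24.2·tan 34.71° = 16.765 m.
Summing the layer offsets gives 31.033 m.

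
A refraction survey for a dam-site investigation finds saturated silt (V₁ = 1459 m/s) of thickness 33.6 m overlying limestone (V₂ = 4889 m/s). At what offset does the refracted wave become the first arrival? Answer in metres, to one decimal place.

91.4 m

θ_c = arcsin(1459/4889) = 17.36°, so cos θ_c = 0.9544 and tᵢ = 2h cos θ_c/V₁ = 0.0440 s.
At crossover x/V₁ = x/V₂ + tᵢ ⇒ x = tᵢ/(1/V₁ − 1/V₂) = 0.04396/(6.8540e-04 − 2.0454e-04) = 91.42 m.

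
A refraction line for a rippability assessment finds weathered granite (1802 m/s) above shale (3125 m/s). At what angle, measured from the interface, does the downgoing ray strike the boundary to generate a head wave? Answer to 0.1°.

Critical incidence: sin θ_c = V₁/V₂ = 1802/3125 = 0.5766.
θ_c = arcsin 0.5766 = 35.21°.
Measured from the interface: 90° − 35.21° = 54.79°.

54.8°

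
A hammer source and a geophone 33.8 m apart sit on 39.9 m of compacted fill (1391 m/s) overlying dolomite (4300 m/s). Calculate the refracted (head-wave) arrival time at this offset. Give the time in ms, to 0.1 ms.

θ_c = arcsin(V₁/V₂) = arcsin(1391/4300) = 18.87°, cos θ_c = 0.9462.
Intercept time tᵢ = 2h cos θ_c / V₁ = 2·39.9·0.9462/1391 = 0.05428 s.
t = x/V₂ + tᵢ = 33.8/4300 + 0.05428 = 0.06214 s.

62.1 ms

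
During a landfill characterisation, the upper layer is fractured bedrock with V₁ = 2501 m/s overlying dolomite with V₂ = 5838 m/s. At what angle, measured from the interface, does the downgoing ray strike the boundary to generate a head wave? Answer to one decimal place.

64.6°

At critical incidence the refracted ray runs along the interface (θ₂ = 90°), so sin θ_c = V₁/V₂.
θ_c = arcsin(2501/5838) = arcsin 0.4284 = 25.37°.
Measured from the interface: 90° − 25.37° = 64.63°.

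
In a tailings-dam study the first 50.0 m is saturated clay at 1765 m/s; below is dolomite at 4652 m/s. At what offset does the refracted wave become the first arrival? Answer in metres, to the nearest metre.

x_cross = 2h·√((V₂+V₁)/(V₂−V₁)).
(V₂+V₁)/(V₂−V₁) = (4652+1765)/(4652−1765) = 2.2227; √ = 1.4909.
x_cross = 2·50.0·1.4909 = 149.09 m.

149 m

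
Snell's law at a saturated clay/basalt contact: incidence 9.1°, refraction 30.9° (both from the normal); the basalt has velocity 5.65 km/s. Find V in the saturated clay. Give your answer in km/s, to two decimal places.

sin 9.1° = 0.1582; sin 30.9° = 0.5135.
V₁ = V₂·(sin θ₁/sin θ₂) = 5.65·(0.1582/0.5135) = 1.74 km/s.

1.74 km/s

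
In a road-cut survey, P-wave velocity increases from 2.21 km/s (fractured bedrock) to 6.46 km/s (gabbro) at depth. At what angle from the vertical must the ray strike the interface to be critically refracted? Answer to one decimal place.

20.0°

Critical incidence: sin θ_c = V₁/V₂ = 2.21/6.46 = 0.3421.
θ_c = arcsin 0.3421 = 20.01°.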